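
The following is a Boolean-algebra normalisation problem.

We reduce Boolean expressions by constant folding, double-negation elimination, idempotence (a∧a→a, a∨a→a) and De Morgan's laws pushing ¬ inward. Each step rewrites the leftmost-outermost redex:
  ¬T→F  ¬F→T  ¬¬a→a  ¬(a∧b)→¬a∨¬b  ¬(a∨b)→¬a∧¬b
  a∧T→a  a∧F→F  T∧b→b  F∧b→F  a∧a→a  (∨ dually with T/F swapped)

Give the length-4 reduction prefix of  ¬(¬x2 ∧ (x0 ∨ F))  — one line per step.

  start: ¬(¬x2 ∧ (x0 ∨ F))
  →1  ¬¬x2 ∨ ¬(x0 ∨ F)
  →2  x2 ∨ ¬(x0 ∨ F)
  →3  x2 ∨ (¬x0 ∧ ¬F)
  →4  x2 ∨ (¬x0 ∧ T)

Answer: after 4 steps: x2 ∨ (¬x0 ∧ T)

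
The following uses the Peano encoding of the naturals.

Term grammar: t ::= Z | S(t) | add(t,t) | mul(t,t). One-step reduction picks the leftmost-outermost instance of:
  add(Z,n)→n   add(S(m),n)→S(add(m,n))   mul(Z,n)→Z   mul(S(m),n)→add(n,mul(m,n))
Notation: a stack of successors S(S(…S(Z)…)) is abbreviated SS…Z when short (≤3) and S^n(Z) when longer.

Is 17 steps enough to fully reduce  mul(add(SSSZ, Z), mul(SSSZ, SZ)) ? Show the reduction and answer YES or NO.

  start: mul(add(SSSZ, Z), mul(SSSZ, SZ))
  [1] mul(S(add(SSZ, Z)), mul(SSSZ, SZ))
  [2] add(mul(SSSZ, SZ), mul(add(SSZ, Z), mul(SSSZ, SZ)))
  [3] add(add(SZ, mul(SSZ, SZ)), mul(add(SSZ, Z), mul(SSSZ, SZ)))
  [4] add(S(add(Z, mul(SSZ, SZ))), mul(add(SSZ, Z), mul(SSSZ, SZ)))
  [5] S(add(add(Z, mul(SSZ, SZ)), mul(add(SSZ, Z), mul(SSSZ, SZ))))
  [6] S(add(mul(SSZ, SZ), mul(add(SSZ, Z), mul(SSSZ, SZ))))
  [7] S(add(add(SZ, mul(SZ, SZ)), mul(add(SSZ, Z), mul(SSSZ, SZ))))
  [8] S(add(S(add(Z, mul(SZ, SZ))), mul(add(SSZ, Z), mul(SSSZ, SZ))))
  [9] S(S(add(add(Z, mul(SZ, SZ)), mul(add(SSZ, Z), mul(SSSZ, SZ)))))
  [10] S(S(add(mul(SZ, SZ), mul(add(SSZ, Z), mul(SSSZ, SZ)))))
  [11] S(S(add(add(SZ, mul(Z, SZ)), mul(add(SSZ, Z), mul(SSSZ, SZ)))))
  [12] S(S(add(S(add(Z, mul(Z, SZ))), mul(add(SSZ, Z), mul(SSSZ, SZ)))))
  [13] S(S(S(add(add(Z, mul(Z, SZ)), mul(add(SSZ, Z), mul(SSSZ, SZ))))))
  [14] S(S(S(add(mul(Z, SZ), mul(add(SSZ, Z), mul(SSSZ, SZ))))))
  [15] S(S(S(add(Z, mul(add(SSZ, Z), mul(SSSZ, SZ))))))
  [16] S(S(S(mul(add(SSZ, Z), mul(SSSZ, SZ)))))
  [17] S(S(S(mul(S(add(SZ, Z)), mul(SSSZ, SZ)))))

Answer: NO — after 17 steps the term is S(S(S(mul(S(add(SZ, Z)), mul(SSSZ, SZ))))), not yet normal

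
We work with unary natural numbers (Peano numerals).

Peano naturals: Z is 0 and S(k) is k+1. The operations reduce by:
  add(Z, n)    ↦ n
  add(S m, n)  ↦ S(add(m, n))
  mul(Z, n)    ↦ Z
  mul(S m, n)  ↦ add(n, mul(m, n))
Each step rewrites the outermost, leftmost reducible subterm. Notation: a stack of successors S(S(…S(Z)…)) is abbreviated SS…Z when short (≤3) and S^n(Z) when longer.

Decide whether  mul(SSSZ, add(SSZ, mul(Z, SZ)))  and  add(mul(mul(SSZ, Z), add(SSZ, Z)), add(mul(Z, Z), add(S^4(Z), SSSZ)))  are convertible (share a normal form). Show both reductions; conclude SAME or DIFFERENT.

Term A:
  start: mul(SSSZ, add(SSZ, mul(Z, SZ)))
  [1] add(add(SSZ, mul(Z, SZ)), mul(SSZ, add(SSZ, mul(Z, SZ))))
  [2] add(S(add(SZ, mul(Z, SZ))), mul(SSZ, add(SSZ, mul(Z, SZ))))
  [3] S(add(add(SZ, mul(Z, SZ)), mul(SSZ, add(SSZ, mul(Z, SZ)))))
  [4] S(add(S(add(Z, mul(Z, SZ))), mul(SSZ, add(SSZ, mul(Z, SZ)))))
  [5] S(S(add(add(Z, mul(Z, SZ)), mul(SSZ, add(SSZ, mul(Z, SZ))))))
  [6] S(S(add(mul(Z, SZ), mul(SSZ, add(SSZ, mul(Z, SZ))))))
  [7] S(S(add(Z, mul(SSZ, add(SSZ, mul(Z, SZ))))))
  [8] S(S(mul(SSZ, add(SSZ, mul(Z, SZ)))))
  [9] S(S(add(add(SSZ, mul(Z, SZ)), mul(SZ, add(SSZ, mul(Z, SZ))))))
  [10] S(S(add(S(add(SZ, mul(Z, SZ))), mul(SZ, add(SSZ, mul(Z, SZ))))))
  [11] S(S(S(add(add(SZ, mul(Z, SZ)), mul(SZ, add(SSZ, mul(Z, SZ)))))))
  [12] S(S(S(add(S(add(Z, mul(Z, SZ))), mul(SZ, add(SSZ, mul(Z, SZ)))))))
  [13] S(S(S(S(add(add(Z, mul(Z, SZ)), mul(SZ, add(SSZ, mul(Z, SZ))))))))
  [14] S(S(S(S(add(mul(Z, SZ), mul(SZ, add(SSZ, mul(Z, SZ))))))))
  [15] S(S(S(S(add(Z, mul(SZ, add(SSZ, mul(Z, SZ))))))))
  [16] S(S(S(S(mul(SZ, add(SSZ, mul(Z, SZ)))))))
  [17] S(S(S(S(add(add(SSZ, mul(Z, SZ)), mul(Z, add(SSZ, mul(Z, SZ))))))))
  [18] S(S(S(S(add(S(add(SZ, mul(Z, SZ))), mul(Z, add(SSZ, mul(Z, SZ))))))))
  [19] S(S(S(S(S(add(add(SZ, mul(Z, SZ)), mul(Z, add(SSZ, mul(Z, SZ)))))))))
  [20] S(S(S(S(S(add(S(add(Z, mul(Z, SZ))), mul(Z, add(SSZ, mul(Z, SZ)))))))))
  [21] S(S(S(S(S(S(add(add(Z, mul(Z, SZ)), mul(Z, add(SSZ, mul(Z, SZ))))))))))
  [22] S(S(S(S(S(S(add(mul(Z, SZ), mul(Z, add(SSZ, mul(Z, SZ))))))))))
  [23] S(S(S(S(S(S(add(Z, mul(Z, add(SSZ, mul(Z, SZ))))))))))
  [24] S(S(S(S(S(S(mul(Z, add(SSZ, mul(Z, SZ)))))))))
  [25] S^6(Z)

Term B:
  start: add(mul(mul(SSZ, Z), add(SSZ, Z)), add(mul(Z, Z), add(S^4(Z), SSSZ)))
  [1] add(mul(add(Z, mul(SZ, Z)), add(SSZ, Z)), add(mul(Z, Z), add(S^4(Z), SSSZ)))
  [2] add(mul(mul(SZ, Z), add(SSZ, Z)), add(mul(Z, Z), add(S^4(Z), SSSZ)))
  [3] add(mul(add(Z, mul(Z, Z)), add(SSZ, Z)), add(mul(Z, Z), add(S^4(Z), SSSZ)))
  [4] add(mul(mul(Z, Z), add(SSZ, Z)), add(mul(Z, Z), add(S^4(Z), SSSZ)))
  [5] add(mul(Z, add(SSZ, Z)), add(mul(Z, Z), add(S^4(Z), SSSZ)))
  [6] add(Z, add(mul(Z, Z), add(S^4(Z), SSSZ)))
  [7] add(mul(Z, Z), add(S^4(Z), SSSZ))
  [8] add(Z, add(S^4(Z), SSSZ))
  [9] add(S^4(Z), SSSZ)
  [10] S(add(SSSZ, SSSZ))
  [11] S(S(add(SSZ, SSSZ)))
  [12] S(S(S(add(SZ, SSSZ))))
  [13] S(S(S(S(add(Z, SSSZ)))))
  [14] S^7(Z)

Answer: DIFFERENT — A ⇓ S^6(Z), B ⇓ S^7(Z)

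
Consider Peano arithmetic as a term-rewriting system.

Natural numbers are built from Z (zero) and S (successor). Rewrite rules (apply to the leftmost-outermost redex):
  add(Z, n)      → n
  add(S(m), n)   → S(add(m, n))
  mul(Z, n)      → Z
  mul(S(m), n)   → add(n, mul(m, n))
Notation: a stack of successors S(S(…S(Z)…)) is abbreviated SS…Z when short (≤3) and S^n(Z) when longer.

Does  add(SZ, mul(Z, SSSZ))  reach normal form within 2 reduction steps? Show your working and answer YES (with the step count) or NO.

Answer: NO — after 2 steps the term is S(mul(Z, SSSZ)), not yet normal

Derivation:
  start: add(SZ, mul(Z, SSSZ))
  →1  S(add(Z, mul(Z, SSSZ)))
  →2  S(mul(Z, SSSZ))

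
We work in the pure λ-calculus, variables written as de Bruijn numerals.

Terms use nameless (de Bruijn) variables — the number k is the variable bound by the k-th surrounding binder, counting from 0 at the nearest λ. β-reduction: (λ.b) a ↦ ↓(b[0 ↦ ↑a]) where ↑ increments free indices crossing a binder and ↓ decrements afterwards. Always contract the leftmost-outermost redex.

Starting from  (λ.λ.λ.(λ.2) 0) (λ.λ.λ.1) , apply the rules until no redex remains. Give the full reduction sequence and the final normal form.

  start: (λ.λ.λ.(λ.2) 0) (λ.λ.λ.1)
  →1  λ.λ.(λ.2) 0
  →2  λ.λ.1

Answer: normal form = λ.λ.1  (in 2 steps)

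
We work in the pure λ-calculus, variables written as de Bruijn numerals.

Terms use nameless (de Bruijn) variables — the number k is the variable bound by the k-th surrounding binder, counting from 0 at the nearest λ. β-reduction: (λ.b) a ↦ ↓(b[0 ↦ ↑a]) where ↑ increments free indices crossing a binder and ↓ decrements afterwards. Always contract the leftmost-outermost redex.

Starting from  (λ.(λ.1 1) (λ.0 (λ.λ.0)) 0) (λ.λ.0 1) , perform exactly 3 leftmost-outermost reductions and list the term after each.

  start: (λ.(λ.1 1) (λ.0 (λ.λ.0)) 0) (λ.λ.0 1)
  →1  (λ.(λ.λ.0 1) (λ.λ.0 1)) (λ.0 (λ.λ.0)) (λ.λ.0 1)
  →2  (λ.λ.0 1) (λ.λ.0 1) (λ.λ.0 1)
  →3  (λ.0 (λ.λ.0 1)) (λ.λ.0 1)

Answer: after 3 steps: (λ.0 (λ.λ.0 1)) (λ.λ.0 1)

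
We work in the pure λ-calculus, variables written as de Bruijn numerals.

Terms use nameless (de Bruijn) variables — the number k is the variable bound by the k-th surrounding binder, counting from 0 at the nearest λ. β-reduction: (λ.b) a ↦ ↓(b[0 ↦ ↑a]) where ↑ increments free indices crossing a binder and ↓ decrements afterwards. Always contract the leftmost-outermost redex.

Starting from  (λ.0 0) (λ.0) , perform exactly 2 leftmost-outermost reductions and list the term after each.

  start: (λ.0 0) (λ.0)
  [1] (λ.0) (λ.0)
  [2] λ.0

Answer: after 2 steps: λ.0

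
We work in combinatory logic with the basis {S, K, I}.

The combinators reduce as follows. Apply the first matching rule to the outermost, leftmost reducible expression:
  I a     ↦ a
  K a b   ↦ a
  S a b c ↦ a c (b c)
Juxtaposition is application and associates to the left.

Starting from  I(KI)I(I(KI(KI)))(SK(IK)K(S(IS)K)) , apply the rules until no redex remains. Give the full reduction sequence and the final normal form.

Answer: normal form = K(SSK)  (in 9 steps)

Reduction:
  start: I(KI)I(I(KI(KI)))(SK(IK)K(S(IS)K))
  step 1: KII(I(KI(KI)))(SK(IK)K(S(IS)K))
  step 2: I(I(KI(KI)))(SK(IK)K(S(IS)K))
  step 3: I(KI(KI))(SK(IK)K(S(IS)K))
  step 4: KI(KI)(SK(IK)K(S(IS)K))
  step 5: I(SK(IK)K(S(IS)K))
  step 6: SK(IK)K(S(IS)K)
  step 7: KK(IKK)(S(IS)K)
  step 8: K(S(IS)K)
  step 9: K(SSK)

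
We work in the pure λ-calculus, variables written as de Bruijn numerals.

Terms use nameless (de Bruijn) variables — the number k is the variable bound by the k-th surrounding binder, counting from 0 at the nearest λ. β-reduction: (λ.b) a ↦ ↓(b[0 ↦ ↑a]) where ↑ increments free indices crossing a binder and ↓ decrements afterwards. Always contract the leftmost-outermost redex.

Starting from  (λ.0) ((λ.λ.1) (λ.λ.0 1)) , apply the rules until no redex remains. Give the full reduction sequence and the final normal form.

Answer: normal form = λ.λ.λ.0 1  (in 2 steps)

Derivation:
  start: (λ.0) ((λ.λ.1) (λ.λ.0 1))
  step 1: (λ.λ.1) (λ.λ.0 1)
  step 2: λ.λ.λ.0 1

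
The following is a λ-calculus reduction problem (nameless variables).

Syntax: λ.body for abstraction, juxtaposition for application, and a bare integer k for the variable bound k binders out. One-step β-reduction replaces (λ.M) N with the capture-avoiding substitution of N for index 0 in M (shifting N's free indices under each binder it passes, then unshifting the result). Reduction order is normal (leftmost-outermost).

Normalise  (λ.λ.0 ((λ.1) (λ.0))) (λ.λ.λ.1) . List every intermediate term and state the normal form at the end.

  start: (λ.λ.0 ((λ.1) (λ.0))) (λ.λ.λ.1)
  step 1: λ.0 ((λ.1) (λ.0))
  step 2: λ.0 0

Answer: normal form = λ.0 0  (in 2 steps)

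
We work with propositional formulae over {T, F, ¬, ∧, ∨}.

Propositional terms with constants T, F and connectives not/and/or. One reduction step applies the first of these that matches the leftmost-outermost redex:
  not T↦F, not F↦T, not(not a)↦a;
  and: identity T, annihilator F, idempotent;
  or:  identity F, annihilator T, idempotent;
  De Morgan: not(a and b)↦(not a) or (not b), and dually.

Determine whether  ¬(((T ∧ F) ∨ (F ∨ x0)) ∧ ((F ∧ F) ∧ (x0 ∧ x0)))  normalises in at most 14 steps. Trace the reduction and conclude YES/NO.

  start: ¬(((T ∧ F) ∨ (F ∨ x0)) ∧ ((F ∧ F) ∧ (x0 ∧ x0)))
  [1] ¬((T ∧ F) ∨ (F ∨ x0)) ∨ ¬((F ∧ F) ∧ (x0 ∧ x0))
  [2] (¬(T ∧ F) ∧ ¬(F ∨ x0)) ∨ ¬((F ∧ F) ∧ (x0 ∧ x0))
  [3] ((¬T ∨ ¬F) ∧ ¬(F ∨ x0)) ∨ ¬((F ∧ F) ∧ (x0 ∧ x0))
  [4] ((F ∨ ¬F) ∧ ¬(F ∨ x0)) ∨ ¬((F ∧ F) ∧ (x0 ∧ x0))
  [5] (¬F ∧ ¬(F ∨ x0)) ∨ ¬((F ∧ F) ∧ (x0 ∧ x0))
  [6] (T ∧ ¬(F ∨ x0)) ∨ ¬((F ∧ F) ∧ (x0 ∧ x0))
  [7] ¬(F ∨ x0) ∨ ¬((F ∧ F) ∧ (x0 ∧ x0))
  [8] (¬F ∧ ¬x0) ∨ ¬((F ∧ F) ∧ (x0 ∧ x0))
  [9] (T ∧ ¬x0) ∨ ¬((F ∧ F) ∧ (x0 ∧ x0))
  [10] ¬x0 ∨ ¬((F ∧ F) ∧ (x0 ∧ x0))
  [11] ¬x0 ∨ (¬(F ∧ F) ∨ ¬(x0 ∧ x0))
  [12] ¬x0 ∨ ((¬F ∨ ¬F) ∨ ¬(x0 ∧ x0))
  [13] ¬x0 ∨ (¬F ∨ ¬(x0 ∧ x0))
  [14] ¬x0 ∨ (T ∨ ¬(x0 ∧ x0))

Answer: NO — after 14 steps the term is ¬x0 ∨ (T ∨ ¬(x0 ∧ x0)), not yet normal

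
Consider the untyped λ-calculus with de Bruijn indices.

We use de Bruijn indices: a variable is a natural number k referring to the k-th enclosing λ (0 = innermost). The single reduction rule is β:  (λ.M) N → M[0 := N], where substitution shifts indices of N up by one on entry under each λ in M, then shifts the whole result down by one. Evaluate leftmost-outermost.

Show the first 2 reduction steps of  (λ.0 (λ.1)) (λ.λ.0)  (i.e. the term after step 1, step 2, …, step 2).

Answer: after 2 steps: λ.0

Working:
  start: (λ.0 (λ.1)) (λ.λ.0)
  [1] (λ.λ.0) (λ.λ.λ.0)
  [2] λ.0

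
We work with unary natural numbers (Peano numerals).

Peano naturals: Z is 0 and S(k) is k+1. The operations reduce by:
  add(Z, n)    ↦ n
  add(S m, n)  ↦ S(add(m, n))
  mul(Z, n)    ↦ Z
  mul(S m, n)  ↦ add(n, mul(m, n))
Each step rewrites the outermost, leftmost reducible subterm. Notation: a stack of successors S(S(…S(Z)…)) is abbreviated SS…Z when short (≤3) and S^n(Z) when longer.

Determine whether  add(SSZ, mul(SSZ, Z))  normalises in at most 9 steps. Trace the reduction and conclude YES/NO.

Answer: YES — reaches normal form SSZ in 8 ≤ 9 steps

Derivation:
  start: add(SSZ, mul(SSZ, Z))
  [1] S(add(SZ, mul(SSZ, Z)))
  [2] S(S(add(Z, mul(SSZ, Z))))
  [3] S(S(mul(SSZ, Z)))
  [4] S(S(add(Z, mul(SZ, Z))))
  [5] S(S(mul(SZ, Z)))
  [6] S(S(add(Z, mul(Z, Z))))
  [7] S(S(mul(Z, Z)))
  [8] SSZ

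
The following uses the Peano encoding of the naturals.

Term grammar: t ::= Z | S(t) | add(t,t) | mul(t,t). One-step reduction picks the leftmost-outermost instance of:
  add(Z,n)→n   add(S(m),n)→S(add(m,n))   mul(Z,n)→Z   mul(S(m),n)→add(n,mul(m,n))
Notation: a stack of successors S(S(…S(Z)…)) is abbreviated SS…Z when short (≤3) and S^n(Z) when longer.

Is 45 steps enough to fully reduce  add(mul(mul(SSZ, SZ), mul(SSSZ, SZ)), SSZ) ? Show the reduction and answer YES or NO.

Answer: YES — reaches normal form S^8(Z) in 45 ≤ 45 steps

Working:
  start: add(mul(mul(SSZ, SZ), mul(SSSZ, SZ)), SSZ)
  →1  add(mul(add(SZ, mul(SZ, SZ)), mul(SSSZ, SZ)), SSZ)
  →2  add(mul(S(add(Z, mul(SZ, SZ))), mul(SSSZ, SZ)), SSZ)
  →3  add(add(mul(SSSZ, SZ), mul(add(Z, mul(SZ, SZ)), mul(SSSZ, SZ))), SSZ)
  →4  add(add(add(SZ, mul(SSZ, SZ)), mul(add(Z, mul(SZ, SZ)), mul(SSSZ, SZ))), SSZ)
  →5  add(add(S(add(Z, mul(SSZ, SZ))), mul(add(Z, mul(SZ, SZ)), mul(SSSZ, SZ))), SSZ)
  →6  add(S(add(add(Z, mul(SSZ, SZ)), mul(add(Z, mul(SZ, SZ)), mul(SSSZ, SZ)))), SSZ)
  →7  S(add(add(add(Z, mul(SSZ, SZ)), mul(add(Z, mul(SZ, SZ)), mul(SSSZ, SZ))), SSZ))
  →8  S(add(add(mul(SSZ, SZ), mul(add(Z, mul(SZ, SZ)), mul(SSSZ, SZ))), SSZ))
  →9  S(add(add(add(SZ, mul(SZ, SZ)), mul(add(Z, mul(SZ, SZ)), mul(SSSZ, SZ))), SSZ))
  →10  S(add(add(S(add(Z, mul(SZ, SZ))), mul(add(Z, mul(SZ, SZ)), mul(SSSZ, SZ))), SSZ))
  →11  S(add(S(add(add(Z, mul(SZ, SZ)), mul(add(Z, mul(SZ, SZ)), mul(SSSZ, SZ)))), SSZ))
  →12  S(S(add(add(add(Z, mul(SZ, SZ)), mul(add(Z, mul(SZ, SZ)), mul(SSSZ, SZ))), SSZ)))
  →13  S(S(add(add(mul(SZ, SZ), mul(add(Z, mul(SZ, SZ)), mul(SSSZ, SZ))), SSZ)))
  →14  S(S(add(add(add(SZ, mul(Z, SZ)), mul(add(Z, mul(SZ, SZ)), mul(SSSZ, SZ))), SSZ)))
  →15  S(S(add(add(S(add(Z, mul(Z, SZ))), mul(add(Z, mul(SZ, SZ)), mul(SSSZ, SZ))), SSZ)))
  →16  S(S(add(S(add(add(Z, mul(Z, SZ)), mul(add(Z, mul(SZ, SZ)), mul(SSSZ, SZ)))), SSZ)))
  →17  S(S(S(add(add(add(Z, mul(Z, SZ)), mul(add(Z, mul(SZ, SZ)), mul(SSSZ, SZ))), SSZ))))
  →18  S(S(S(add(add(mul(Z, SZ), mul(add(Z, mul(SZ, SZ)), mul(SSSZ, SZ))), SSZ))))
  →19  S(S(S(add(add(Z, mul(add(Z, mul(SZ, SZ)), mul(SSSZ, SZ))), SSZ))))
  →20  S(S(S(add(mul(add(Z, mul(SZ, SZ)), mul(SSSZ, SZ)), SSZ))))
  →21  S(S(S(add(mul(mul(SZ, SZ), mul(SSSZ, SZ)), SSZ))))
  →22  S(S(S(add(mul(add(SZ, mul(Z, SZ)), mul(SSSZ, SZ)), SSZ))))
  →23  S(S(S(add(mul(S(add(Z, mul(Z, SZ))), mul(SSSZ, SZ)), SSZ))))
  →24  S(S(S(add(add(mul(SSSZ, SZ), mul(add(Z, mul(Z, SZ)), mul(SSSZ, SZ))), SSZ))))
  →25  S(S(S(add(add(add(SZ, mul(SSZ, SZ)), mul(add(Z, mul(Z, SZ)), mul(SSSZ, SZ))), SSZ))))
  →26  S(S(S(add(add(S(add(Z, mul(SSZ, SZ))), mul(add(Z, mul(Z, SZ)), mul(SSSZ, SZ))), SSZ))))
  →27  S(S(S(add(S(add(add(Z, mul(SSZ, SZ)), mul(add(Z, mul(Z, SZ)), mul(SSSZ, SZ)))), SSZ))))
  →28  S(S(S(S(add(add(add(Z, mul(SSZ, SZ)), mul(add(Z, mul(Z, SZ)), mul(SSSZ, SZ))), SSZ)))))
  →29  S(S(S(S(add(add(mul(SSZ, SZ), mul(add(Z, mul(Z, SZ)), mul(SSSZ, SZ))), SSZ)))))
  →30  S(S(S(S(add(add(add(SZ, mul(SZ, SZ)), mul(add(Z, mul(Z, SZ)), mul(SSSZ, SZ))), SSZ)))))
  →31  S(S(S(S(add(add(S(add(Z, mul(SZ, SZ))), mul(add(Z, mul(Z, SZ)), mul(SSSZ, SZ))), SSZ)))))
  →32  S(S(S(S(add(S(add(add(Z, mul(SZ, SZ)), mul(add(Z, mul(Z, SZ)), mul(SSSZ, SZ)))), SSZ)))))
  →33  S(S(S(S(S(add(add(add(Z, mul(SZ, SZ)), mul(add(Z, mul(Z, SZ)), mul(SSSZ, SZ))), SSZ))))))
  →34  S(S(S(S(S(add(add(mul(SZ, SZ), mul(add(Z, mul(Z, SZ)), mul(SSSZ, SZ))), SSZ))))))
  →35  S(S(S(S(S(add(add(add(SZ, mul(Z, SZ)), mul(add(Z, mul(Z, SZ)), mul(SSSZ, SZ))), SSZ))))))
  →36  S(S(S(S(S(add(add(S(add(Z, mul(Z, SZ))), mul(add(Z, mul(Z, SZ)), mul(SSSZ, SZ))), SSZ))))))
  →37  S(S(S(S(S(add(S(add(add(Z, mul(Z, SZ)), mul(add(Z, mul(Z, SZ)), mul(SSSZ, SZ)))), SSZ))))))
  →38  S(S(S(S(S(S(add(add(add(Z, mul(Z, SZ)), mul(add(Z, mul(Z, SZ)), mul(SSSZ, SZ))), SSZ)))))))
  →39  S(S(S(S(S(S(add(add(mul(Z, SZ), mul(add(Z, mul(Z, SZ)), mul(SSSZ, SZ))), SSZ)))))))
  →40  S(S(S(S(S(S(add(add(Z, mul(add(Z, mul(Z, SZ)), mul(SSSZ, SZ))), SSZ)))))))
  →41  S(S(S(S(S(S(add(mul(add(Z, mul(Z, SZ)), mul(SSSZ, SZ)), SSZ)))))))
  →42  S(S(S(S(S(S(add(mul(mul(Z, SZ), mul(SSSZ, SZ)), SSZ)))))))
  →43  S(S(S(S(S(S(add(mul(Z, mul(SSSZ, SZ)), SSZ)))))))
  →44  S(S(S(S(S(S(add(Z, SSZ)))))))
  →45  S^8(Z)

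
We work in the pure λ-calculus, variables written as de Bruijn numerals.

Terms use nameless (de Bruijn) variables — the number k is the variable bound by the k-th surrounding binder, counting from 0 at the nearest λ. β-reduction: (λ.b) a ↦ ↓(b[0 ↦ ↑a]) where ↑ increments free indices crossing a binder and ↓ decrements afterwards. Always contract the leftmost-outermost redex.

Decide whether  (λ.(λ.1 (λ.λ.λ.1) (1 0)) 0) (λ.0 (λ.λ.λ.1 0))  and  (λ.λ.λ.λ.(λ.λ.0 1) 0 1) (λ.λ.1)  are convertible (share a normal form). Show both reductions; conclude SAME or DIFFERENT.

Term A:
  start: (λ.(λ.1 (λ.λ.λ.1) (1 0)) 0) (λ.0 (λ.λ.λ.1 0))
  →1  (λ.(λ.0 (λ.λ.λ.1 0)) (λ.λ.λ.1) ((λ.0 (λ.λ.λ.1 0)) 0)) (λ.0 (λ.λ.λ.1 0))
  →2  (λ.0 (λ.λ.λ.1 0)) (λ.λ.λ.1) ((λ.0 (λ.λ.λ.1 0)) (λ.0 (λ.λ.λ.1 0)))
  →3  (λ.λ.λ.1) (λ.λ.λ.1 0) ((λ.0 (λ.λ.λ.1 0)) (λ.0 (λ.λ.λ.1 0)))
  →4  (λ.λ.1) ((λ.0 (λ.λ.λ.1 0)) (λ.0 (λ.λ.λ.1 0)))
  →5  λ.(λ.0 (λ.λ.λ.1 0)) (λ.0 (λ.λ.λ.1 0))
  →6  λ.(λ.0 (λ.λ.λ.1 0)) (λ.λ.λ.1 0)
  →7  λ.(λ.λ.λ.1 0) (λ.λ.λ.1 0)
  →8  λ.λ.λ.1 0

Term B:
  start: (λ.λ.λ.λ.(λ.λ.0 1) 0 1) (λ.λ.1)
  →1  λ.λ.λ.(λ.λ.0 1) 0 1
  →2  λ.λ.λ.(λ.0 1) 1
  →3  λ.λ.λ.1 0

Answer: SAME — A ⇓ λ.λ.λ.1 0, B ⇓ λ.λ.λ.1 0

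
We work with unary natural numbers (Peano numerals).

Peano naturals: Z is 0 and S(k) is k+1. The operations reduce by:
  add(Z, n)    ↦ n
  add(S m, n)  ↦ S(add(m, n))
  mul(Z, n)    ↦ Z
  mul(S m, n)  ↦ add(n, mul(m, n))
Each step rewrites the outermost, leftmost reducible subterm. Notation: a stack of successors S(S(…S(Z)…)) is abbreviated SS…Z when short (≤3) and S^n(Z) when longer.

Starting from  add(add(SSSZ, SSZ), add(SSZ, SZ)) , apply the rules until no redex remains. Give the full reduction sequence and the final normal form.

  start: add(add(SSSZ, SSZ), add(SSZ, SZ))
  →1  add(S(add(SSZ, SSZ)), add(SSZ, SZ))
  →2  S(add(add(SSZ, SSZ), add(SSZ, SZ)))
  →3  S(add(S(add(SZ, SSZ)), add(SSZ, SZ)))
  →4  S(S(add(add(SZ, SSZ), add(SSZ, SZ))))
  →5  S(S(add(S(add(Z, SSZ)), add(SSZ, SZ))))
  →6  S(S(S(add(add(Z, SSZ), add(SSZ, SZ)))))
  →7  S(S(S(add(SSZ, add(SSZ, SZ)))))
  →8  S(S(S(S(add(SZ, add(SSZ, SZ))))))
  →9  S(S(S(S(S(add(Z, add(SSZ, SZ)))))))
  →10  S(S(S(S(S(add(SSZ, SZ))))))
  →11  S(S(S(S(S(S(add(SZ, SZ)))))))
  →12  S(S(S(S(S(S(S(add(Z, SZ))))))))
  →13  S^8(Z)

Answer: normal form = S^8(Z)  (in 13 steps)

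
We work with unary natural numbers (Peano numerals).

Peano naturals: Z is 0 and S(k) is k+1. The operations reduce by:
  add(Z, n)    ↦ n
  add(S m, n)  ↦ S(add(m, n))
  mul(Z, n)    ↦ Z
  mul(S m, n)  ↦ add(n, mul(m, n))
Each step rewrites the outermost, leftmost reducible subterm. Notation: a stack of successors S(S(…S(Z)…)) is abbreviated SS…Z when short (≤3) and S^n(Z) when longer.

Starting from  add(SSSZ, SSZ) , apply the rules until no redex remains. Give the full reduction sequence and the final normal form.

Answer: normal form = S^5(Z)  (in 4 steps)

Reduction:
  start: add(SSSZ, SSZ)
  [1] S(add(SSZ, SSZ))
  [2] S(S(add(SZ, SSZ)))
  [3] S(S(S(add(Z, SSZ))))
  [4] S^5(Z)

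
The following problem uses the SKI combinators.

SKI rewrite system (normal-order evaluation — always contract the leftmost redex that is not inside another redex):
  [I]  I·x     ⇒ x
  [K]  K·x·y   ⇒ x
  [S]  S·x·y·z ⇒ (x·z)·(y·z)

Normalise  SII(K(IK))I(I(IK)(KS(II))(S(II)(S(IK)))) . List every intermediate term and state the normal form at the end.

Answer: normal form = I  (in 5 steps)

Working:
  start: SII(K(IK))I(I(IK)(KS(II))(S(II)(S(IK))))
  step 1: I(K(IK))(I(K(IK)))I(I(IK)(KS(II))(S(II)(S(IK))))
  step 2: K(IK)(I(K(IK)))I(I(IK)(KS(II))(S(II)(S(IK))))
  step 3: IKI(I(IK)(KS(II))(S(II)(S(IK))))
  step 4: KI(I(IK)(KS(II))(S(II)(S(IK))))
  step 5: I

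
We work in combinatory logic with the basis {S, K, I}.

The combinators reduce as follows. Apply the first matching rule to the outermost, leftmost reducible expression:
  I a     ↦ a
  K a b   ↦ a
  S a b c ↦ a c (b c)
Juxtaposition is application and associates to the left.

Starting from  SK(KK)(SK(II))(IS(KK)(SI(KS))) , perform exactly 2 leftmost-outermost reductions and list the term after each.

  start: SK(KK)(SK(II))(IS(KK)(SI(KS)))
  →1  K(SK(II))(KK(SK(II)))(IS(KK)(SI(KS)))
  →2  SK(II)(IS(KK)(SI(KS)))

Answer: after 2 steps: SK(II)(IS(KK)(SI(KS)))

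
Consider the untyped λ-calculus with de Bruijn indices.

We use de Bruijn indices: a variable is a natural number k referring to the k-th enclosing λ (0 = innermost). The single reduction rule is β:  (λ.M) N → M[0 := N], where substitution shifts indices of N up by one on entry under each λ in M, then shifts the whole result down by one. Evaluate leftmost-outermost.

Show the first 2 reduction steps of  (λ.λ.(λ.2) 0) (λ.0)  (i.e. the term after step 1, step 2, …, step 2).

Answer: after 2 steps: λ.λ.0

Working:
  start: (λ.λ.(λ.2) 0) (λ.0)
  step 1: λ.(λ.λ.0) 0
  step 2: λ.λ.0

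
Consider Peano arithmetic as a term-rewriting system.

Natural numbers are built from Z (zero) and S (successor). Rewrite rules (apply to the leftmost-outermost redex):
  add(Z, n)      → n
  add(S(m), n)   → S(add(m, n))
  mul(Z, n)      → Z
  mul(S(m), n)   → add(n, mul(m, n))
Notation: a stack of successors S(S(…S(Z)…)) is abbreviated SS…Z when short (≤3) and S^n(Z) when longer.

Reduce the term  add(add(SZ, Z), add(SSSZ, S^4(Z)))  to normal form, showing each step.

Answer: normal form = S^8(Z)  (in 8 steps)

Derivation:
  start: add(add(SZ, Z), add(SSSZ, S^4(Z)))
  step 1: add(S(add(Z, Z)), add(SSSZ, S^4(Z)))
  step 2: S(add(add(Z, Z), add(SSSZ, S^4(Z))))
  step 3: S(add(Z, add(SSSZ, S^4(Z))))
  step 4: S(add(SSSZ, S^4(Z)))
  step 5: S(S(add(SSZ, S^4(Z))))
  step 6: S(S(S(add(SZ, S^4(Z)))))
  step 7: S(S(S(S(add(Z, S^4(Z))))))
  step 8: S^8(Z)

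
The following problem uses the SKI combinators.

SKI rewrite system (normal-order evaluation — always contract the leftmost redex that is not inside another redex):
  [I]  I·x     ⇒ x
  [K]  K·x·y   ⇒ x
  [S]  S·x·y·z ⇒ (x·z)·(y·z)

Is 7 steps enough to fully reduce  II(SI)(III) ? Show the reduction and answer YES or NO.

Answer: YES — reaches normal form SII in 4 ≤ 7 steps

Derivation:
  start: II(SI)(III)
  step 1: I(SI)(III)
  step 2: SI(III)
  step 3: SI(II)
  step 4: SII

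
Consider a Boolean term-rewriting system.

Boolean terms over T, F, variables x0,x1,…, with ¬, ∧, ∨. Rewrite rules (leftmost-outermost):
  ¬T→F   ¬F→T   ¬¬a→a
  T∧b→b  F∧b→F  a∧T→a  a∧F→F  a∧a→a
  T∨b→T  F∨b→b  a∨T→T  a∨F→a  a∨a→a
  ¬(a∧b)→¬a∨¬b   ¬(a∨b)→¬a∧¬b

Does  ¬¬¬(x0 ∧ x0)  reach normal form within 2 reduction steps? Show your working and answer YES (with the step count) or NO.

  start: ¬¬¬(x0 ∧ x0)
  [1] ¬(x0 ∧ x0)
  [2] ¬x0 ∨ ¬x0

Answer: NO — after 2 steps the term is ¬x0 ∨ ¬x0, not yet normal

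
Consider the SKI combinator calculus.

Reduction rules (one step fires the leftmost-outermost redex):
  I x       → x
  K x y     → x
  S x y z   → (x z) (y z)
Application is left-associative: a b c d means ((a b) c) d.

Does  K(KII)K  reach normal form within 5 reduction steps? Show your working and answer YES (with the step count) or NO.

Answer: YES — reaches normal form I in 2 ≤ 5 steps

Derivation:
  start: K(KII)K
  →1  KII
  →2  I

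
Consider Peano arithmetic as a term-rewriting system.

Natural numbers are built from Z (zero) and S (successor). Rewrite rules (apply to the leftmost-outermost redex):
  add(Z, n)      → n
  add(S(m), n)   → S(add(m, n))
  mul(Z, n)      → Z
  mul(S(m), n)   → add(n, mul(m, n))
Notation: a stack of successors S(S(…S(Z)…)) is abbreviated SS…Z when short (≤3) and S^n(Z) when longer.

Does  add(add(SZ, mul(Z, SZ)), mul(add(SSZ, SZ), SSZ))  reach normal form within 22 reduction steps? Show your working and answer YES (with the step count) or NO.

  start: add(add(SZ, mul(Z, SZ)), mul(add(SSZ, SZ), SSZ))
  →1  add(S(add(Z, mul(Z, SZ))), mul(add(SSZ, SZ), SSZ))
  →2  S(add(add(Z, mul(Z, SZ)), mul(add(SSZ, SZ), SSZ)))
  →3  S(add(mul(Z, SZ), mul(add(SSZ, SZ), SSZ)))
  →4  S(add(Z, mul(add(SSZ, SZ), SSZ)))
  →5  S(mul(add(SSZ, SZ), SSZ))
  →6  S(mul(S(add(SZ, SZ)), SSZ))
  →7  S(add(SSZ, mul(add(SZ, SZ), SSZ)))
  →8  S(S(add(SZ, mul(add(SZ, SZ), SSZ))))
  →9  S(S(S(add(Z, mul(add(SZ, SZ), SSZ)))))
  →10  S(S(S(mul(add(SZ, SZ), SSZ))))
  →11  S(S(S(mul(S(add(Z, SZ)), SSZ))))
  →12  S(S(S(add(SSZ, mul(add(Z, SZ), SSZ)))))
  →13  S(S(S(S(add(SZ, mul(add(Z, SZ), SSZ))))))
  →14  S(S(S(S(S(add(Z, mul(add(Z, SZ), SSZ)))))))
  →15  S(S(S(S(S(mul(add(Z, SZ), SSZ))))))
  →16  S(S(S(S(S(mul(SZ, SSZ))))))
  →17  S(S(S(S(S(add(SSZ, mul(Z, SSZ)))))))
  →18  S(S(S(S(S(S(add(SZ, mul(Z, SSZ))))))))
  →19  S(S(S(S(S(S(S(add(Z, mul(Z, SSZ)))))))))
  →20  S(S(S(S(S(S(S(mul(Z, SSZ))))))))
  →21  S^7(Z)

Answer: YES — reaches normal form S^7(Z) in 21 ≤ 22 steps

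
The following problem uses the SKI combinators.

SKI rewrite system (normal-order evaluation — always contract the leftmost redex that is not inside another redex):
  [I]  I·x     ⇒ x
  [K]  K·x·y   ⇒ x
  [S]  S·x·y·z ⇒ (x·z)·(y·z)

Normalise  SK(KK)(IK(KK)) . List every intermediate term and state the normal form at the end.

  start: SK(KK)(IK(KK))
  [1] K(IK(KK))(KK(IK(KK)))
  [2] IK(KK)
  [3] K(KK)

Answer: normal form = K(KK)  (in 3 steps)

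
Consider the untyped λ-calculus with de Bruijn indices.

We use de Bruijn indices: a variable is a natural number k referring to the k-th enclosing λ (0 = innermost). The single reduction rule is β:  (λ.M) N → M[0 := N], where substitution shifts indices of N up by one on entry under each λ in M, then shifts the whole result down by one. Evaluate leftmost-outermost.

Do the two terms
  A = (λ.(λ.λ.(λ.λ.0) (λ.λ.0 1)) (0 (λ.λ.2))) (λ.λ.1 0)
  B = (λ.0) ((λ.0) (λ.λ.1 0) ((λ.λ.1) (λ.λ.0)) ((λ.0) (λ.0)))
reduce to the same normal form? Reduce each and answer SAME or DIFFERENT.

Answer: SAME — A ⇓ λ.λ.0, B ⇓ λ.λ.0

Working:
Term A:
  start: (λ.(λ.λ.(λ.λ.0) (λ.λ.0 1)) (0 (λ.λ.2))) (λ.λ.1 0)
  [1] (λ.λ.(λ.λ.0) (λ.λ.0 1)) ((λ.λ.1 0) (λ.λ.λ.λ.1 0))
  [2] λ.(λ.λ.0) (λ.λ.0 1)
  [3] λ.λ.0

Term B:
  start: (λ.0) ((λ.0) (λ.λ.1 0) ((λ.λ.1) (λ.λ.0)) ((λ.0) (λ.0)))
  [1] (λ.0) (λ.λ.1 0) ((λ.λ.1) (λ.λ.0)) ((λ.0) (λ.0))
  [2] (λ.λ.1 0) ((λ.λ.1) (λ.λ.0)) ((λ.0) (λ.0))
  [3] (λ.(λ.λ.1) (λ.λ.0) 0) ((λ.0) (λ.0))
  [4] (λ.λ.1) (λ.λ.0) ((λ.0) (λ.0))
  [5] (λ.λ.λ.0) ((λ.0) (λ.0))
  [6] λ.λ.0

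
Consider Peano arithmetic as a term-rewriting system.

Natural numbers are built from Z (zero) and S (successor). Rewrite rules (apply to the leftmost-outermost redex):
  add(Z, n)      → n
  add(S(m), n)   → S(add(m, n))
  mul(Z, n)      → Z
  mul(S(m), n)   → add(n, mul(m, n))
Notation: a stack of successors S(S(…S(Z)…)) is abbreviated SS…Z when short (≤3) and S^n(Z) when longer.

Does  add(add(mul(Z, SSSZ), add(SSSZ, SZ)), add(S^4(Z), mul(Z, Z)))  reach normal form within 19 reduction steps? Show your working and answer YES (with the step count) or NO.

Answer: YES — reaches normal form S^8(Z) in 17 ≤ 19 steps

Derivation:
  start: add(add(mul(Z, SSSZ), add(SSSZ, SZ)), add(S^4(Z), mul(Z, Z)))
  step 1: add(add(Z, add(SSSZ, SZ)), add(S^4(Z), mul(Z, Z)))
  step 2: add(add(SSSZ, SZ), add(S^4(Z), mul(Z, Z)))
  step 3: add(S(add(SSZ, SZ)), add(S^4(Z), mul(Z, Z)))
  step 4: S(add(add(SSZ, SZ), add(S^4(Z), mul(Z, Z))))
  step 5: S(add(S(add(SZ, SZ)), add(S^4(Z), mul(Z, Z))))
  step 6: S(S(add(add(SZ, SZ), add(S^4(Z), mul(Z, Z)))))
  step 7: S(S(add(S(add(Z, SZ)), add(S^4(Z), mul(Z, Z)))))
  step 8: S(S(S(add(add(Z, SZ), add(S^4(Z), mul(Z, Z))))))
  step 9: S(S(S(add(SZ, add(S^4(Z), mul(Z, Z))))))
  step 10: S(S(S(S(add(Z, add(S^4(Z), mul(Z, Z)))))))
  step 11: S(S(S(S(add(S^4(Z), mul(Z, Z))))))
  step 12: S(S(S(S(S(add(SSSZ, mul(Z, Z)))))))
  step 13: S(S(S(S(S(S(add(SSZ, mul(Z, Z))))))))
  step 14: S(S(S(S(S(S(S(add(SZ, mul(Z, Z)))))))))
  step 15: S(S(S(S(S(S(S(S(add(Z, mul(Z, Z))))))))))
  step 16: S(S(S(S(S(S(S(S(mul(Z, Z)))))))))
  step 17: S^8(Z)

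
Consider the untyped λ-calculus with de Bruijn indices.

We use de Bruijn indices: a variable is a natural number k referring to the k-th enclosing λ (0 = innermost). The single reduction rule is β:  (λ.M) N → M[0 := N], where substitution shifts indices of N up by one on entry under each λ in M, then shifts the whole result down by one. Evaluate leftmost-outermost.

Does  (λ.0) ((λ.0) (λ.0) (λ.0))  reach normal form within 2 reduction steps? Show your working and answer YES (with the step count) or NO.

  start: (λ.0) ((λ.0) (λ.0) (λ.0))
  [1] (λ.0) (λ.0) (λ.0)
  [2] (λ.0) (λ.0)

Answer: NO — after 2 steps the term is (λ.0) (λ.0), not yet normal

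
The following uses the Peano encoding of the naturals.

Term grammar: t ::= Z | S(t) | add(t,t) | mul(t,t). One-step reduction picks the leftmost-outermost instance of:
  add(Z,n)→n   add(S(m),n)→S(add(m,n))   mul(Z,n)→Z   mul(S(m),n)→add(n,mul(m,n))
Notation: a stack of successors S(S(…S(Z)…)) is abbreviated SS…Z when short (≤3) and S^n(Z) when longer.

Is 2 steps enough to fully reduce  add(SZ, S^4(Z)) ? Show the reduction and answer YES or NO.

  start: add(SZ, S^4(Z))
  [1] S(add(Z, S^4(Z)))
  [2] S^5(Z)

Answer: YES — reaches normal form S^5(Z) in 2 ≤ 2 steps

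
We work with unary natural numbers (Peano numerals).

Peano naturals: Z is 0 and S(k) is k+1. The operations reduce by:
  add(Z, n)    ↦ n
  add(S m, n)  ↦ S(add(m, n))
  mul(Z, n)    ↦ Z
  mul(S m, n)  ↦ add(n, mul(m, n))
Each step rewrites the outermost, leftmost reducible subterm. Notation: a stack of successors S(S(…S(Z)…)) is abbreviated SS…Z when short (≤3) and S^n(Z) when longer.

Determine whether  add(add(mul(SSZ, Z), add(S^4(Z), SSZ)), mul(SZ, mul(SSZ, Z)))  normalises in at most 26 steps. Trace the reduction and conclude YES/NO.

Answer: YES — reaches normal form S^6(Z) in 26 ≤ 26 steps

Reduction:
  start: add(add(mul(SSZ, Z), add(S^4(Z), SSZ)), mul(SZ, mul(SSZ, Z)))
  step 1: add(add(add(Z, mul(SZ, Z)), add(S^4(Z), SSZ)), mul(SZ, mul(SSZ, Z)))
  step 2: add(add(mul(SZ, Z), add(S^4(Z), SSZ)), mul(SZ, mul(SSZ, Z)))
  step 3: add(add(add(Z, mul(Z, Z)), add(S^4(Z), SSZ)), mul(SZ, mul(SSZ, Z)))
  step 4: add(add(mul(Z, Z), add(S^4(Z), SSZ)), mul(SZ, mul(SSZ, Z)))
  step 5: add(add(Z, add(S^4(Z), SSZ)), mul(SZ, mul(SSZ, Z)))
  step 6: add(add(S^4(Z), SSZ), mul(SZ, mul(SSZ, Z)))
  step 7: add(S(add(SSSZ, SSZ)), mul(SZ, mul(SSZ, Z)))
  step 8: S(add(add(SSSZ, SSZ), mul(SZ, mul(SSZ, Z))))
  step 9: S(add(S(add(SSZ, SSZ)), mul(SZ, mul(SSZ, Z))))
  step 10: S(S(add(add(SSZ, SSZ), mul(SZ, mul(SSZ, Z)))))
  step 11: S(S(add(S(add(SZ, SSZ)), mul(SZ, mul(SSZ, Z)))))
  step 12: S(S(S(add(add(SZ, SSZ), mul(SZ, mul(SSZ, Z))))))
  step 13: S(S(S(add(S(add(Z, SSZ)), mul(SZ, mul(SSZ, Z))))))
  step 14: S(S(S(S(add(add(Z, SSZ), mul(SZ, mul(SSZ, Z)))))))
  step 15: S(S(S(S(add(SSZ, mul(SZ, mul(SSZ, Z)))))))
  step 16: S(S(S(S(S(add(SZ, mul(SZ, mul(SSZ, Z))))))))
  step 17: S(S(S(S(S(S(add(Z, mul(SZ, mul(SSZ, Z)))))))))
  step 18: S(S(S(S(S(S(mul(SZ, mul(SSZ, Z))))))))
  step 19: S(S(S(S(S(S(add(mul(SSZ, Z), mul(Z, mul(SSZ, Z)))))))))
  step 20: S(S(S(S(S(S(add(add(Z, mul(SZ, Z)), mul(Z, mul(SSZ, Z)))))))))
  step 21: S(S(S(S(S(S(add(mul(SZ, Z), mul(Z, mul(SSZ, Z)))))))))
  step 22: S(S(S(S(S(S(add(add(Z, mul(Z, Z)), mul(Z, mul(SSZ, Z)))))))))
  step 23: S(S(S(S(S(S(add(mul(Z, Z), mul(Z, mul(SSZ, Z)))))))))
  step 24: S(S(S(S(S(S(add(Z, mul(Z, mul(SSZ, Z)))))))))
  step 25: S(S(S(S(S(S(mul(Z, mul(SSZ, Z))))))))
  step 26: S^6(Z)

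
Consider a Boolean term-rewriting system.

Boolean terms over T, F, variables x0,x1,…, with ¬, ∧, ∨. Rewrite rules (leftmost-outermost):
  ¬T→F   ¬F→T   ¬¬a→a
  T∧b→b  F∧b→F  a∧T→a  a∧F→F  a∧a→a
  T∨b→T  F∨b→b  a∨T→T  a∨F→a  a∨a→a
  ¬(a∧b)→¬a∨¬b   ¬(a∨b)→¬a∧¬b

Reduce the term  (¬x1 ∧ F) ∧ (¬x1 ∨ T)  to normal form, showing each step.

  start: (¬x1 ∧ F) ∧ (¬x1 ∨ T)
  step 1: F ∧ (¬x1 ∨ T)
  step 2: F

Answer: normal form = F  (in 2 steps)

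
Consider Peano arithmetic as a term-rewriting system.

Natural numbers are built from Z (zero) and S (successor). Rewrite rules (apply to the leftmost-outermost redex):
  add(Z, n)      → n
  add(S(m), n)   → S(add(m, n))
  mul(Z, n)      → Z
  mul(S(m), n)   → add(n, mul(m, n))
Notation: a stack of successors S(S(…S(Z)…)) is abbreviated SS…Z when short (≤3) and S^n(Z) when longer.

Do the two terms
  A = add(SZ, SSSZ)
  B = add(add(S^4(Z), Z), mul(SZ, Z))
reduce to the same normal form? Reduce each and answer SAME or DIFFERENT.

Term A:
  start: add(SZ, SSSZ)
  step 1: S(add(Z, SSSZ))
  step 2: S^4(Z)

Term B:
  start: add(add(S^4(Z), Z), mul(SZ, Z))
  step 1: add(S(add(SSSZ, Z)), mul(SZ, Z))
  step 2: S(add(add(SSSZ, Z), mul(SZ, Z)))
  step 3: S(add(S(add(SSZ, Z)), mul(SZ, Z)))
  step 4: S(S(add(add(SSZ, Z), mul(SZ, Z))))
  step 5: S(S(add(S(add(SZ, Z)), mul(SZ, Z))))
  step 6: S(S(S(add(add(SZ, Z), mul(SZ, Z)))))
  step 7: S(S(S(add(S(add(Z, Z)), mul(SZ, Z)))))
  step 8: S(S(S(S(add(add(Z, Z), mul(SZ, Z))))))
  step 9: S(S(S(S(add(Z, mul(SZ, Z))))))
  step 10: S(S(S(S(mul(SZ, Z)))))
  step 11: S(S(S(S(add(Z, mul(Z, Z))))))
  step 12: S(S(S(S(mul(Z, Z)))))
  step 13: S^4(Z)

Answer: SAME — A ⇓ S^4(Z), B ⇓ S^4(Z)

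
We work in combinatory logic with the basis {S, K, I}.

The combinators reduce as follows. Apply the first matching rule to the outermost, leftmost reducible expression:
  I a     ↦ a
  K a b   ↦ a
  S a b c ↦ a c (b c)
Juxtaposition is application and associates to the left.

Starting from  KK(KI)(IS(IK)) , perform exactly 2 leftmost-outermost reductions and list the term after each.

  start: KK(KI)(IS(IK))
  [1] K(IS(IK))
  [2] K(S(IK))

Answer: after 2 steps: K(S(IK))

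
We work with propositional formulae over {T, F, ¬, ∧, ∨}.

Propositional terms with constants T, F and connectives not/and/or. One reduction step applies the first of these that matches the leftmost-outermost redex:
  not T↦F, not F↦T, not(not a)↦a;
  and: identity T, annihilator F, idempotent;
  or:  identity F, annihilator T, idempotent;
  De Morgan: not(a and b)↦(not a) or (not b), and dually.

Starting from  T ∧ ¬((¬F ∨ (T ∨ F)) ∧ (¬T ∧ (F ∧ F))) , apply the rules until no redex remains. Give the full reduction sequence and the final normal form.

Answer: normal form = T  (in 9 steps)

Reduction:
  start: T ∧ ¬((¬F ∨ (T ∨ F)) ∧ (¬T ∧ (F ∧ F)))
  →1  ¬((¬F ∨ (T ∨ F)) ∧ (¬T ∧ (F ∧ F)))
  →2  ¬(¬F ∨ (T ∨ F)) ∨ ¬(¬T ∧ (F ∧ F))
  →3  (¬¬F ∧ ¬(T ∨ F)) ∨ ¬(¬T ∧ (F ∧ F))
  →4  (F ∧ ¬(T ∨ F)) ∨ ¬(¬T ∧ (F ∧ F))
  →5  F ∨ ¬(¬T ∧ (F ∧ F))
  →6  ¬(¬T ∧ (F ∧ F))
  →7  ¬¬T ∨ ¬(F ∧ F)
  →8  T ∨ ¬(F ∧ F)
  →9  T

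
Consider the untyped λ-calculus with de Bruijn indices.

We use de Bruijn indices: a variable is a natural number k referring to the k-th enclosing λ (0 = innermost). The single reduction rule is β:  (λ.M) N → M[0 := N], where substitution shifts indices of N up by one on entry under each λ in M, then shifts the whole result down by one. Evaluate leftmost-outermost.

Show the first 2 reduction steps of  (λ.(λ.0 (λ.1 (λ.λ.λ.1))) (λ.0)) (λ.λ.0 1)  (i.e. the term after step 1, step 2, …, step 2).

  start: (λ.(λ.0 (λ.1 (λ.λ.λ.1))) (λ.0)) (λ.λ.0 1)
  [1] (λ.0 (λ.1 (λ.λ.λ.1))) (λ.0)
  [2] (λ.0) (λ.(λ.0) (λ.λ.λ.1))

Answer: after 2 steps: (λ.0) (λ.(λ.0) (λ.λ.λ.1))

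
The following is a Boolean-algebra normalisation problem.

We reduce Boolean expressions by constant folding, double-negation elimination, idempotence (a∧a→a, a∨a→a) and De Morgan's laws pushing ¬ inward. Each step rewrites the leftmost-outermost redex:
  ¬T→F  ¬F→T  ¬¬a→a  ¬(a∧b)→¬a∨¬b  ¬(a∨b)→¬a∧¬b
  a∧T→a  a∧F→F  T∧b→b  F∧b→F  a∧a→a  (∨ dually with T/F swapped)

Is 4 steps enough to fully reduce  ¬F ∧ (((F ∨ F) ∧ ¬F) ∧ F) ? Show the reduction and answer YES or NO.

  start: ¬F ∧ (((F ∨ F) ∧ ¬F) ∧ F)
  →1  T ∧ (((F ∨ F) ∧ ¬F) ∧ F)
  →2  ((F ∨ F) ∧ ¬F) ∧ F
  →3  F

Answer: YES — reaches normal form F in 3 ≤ 4 steps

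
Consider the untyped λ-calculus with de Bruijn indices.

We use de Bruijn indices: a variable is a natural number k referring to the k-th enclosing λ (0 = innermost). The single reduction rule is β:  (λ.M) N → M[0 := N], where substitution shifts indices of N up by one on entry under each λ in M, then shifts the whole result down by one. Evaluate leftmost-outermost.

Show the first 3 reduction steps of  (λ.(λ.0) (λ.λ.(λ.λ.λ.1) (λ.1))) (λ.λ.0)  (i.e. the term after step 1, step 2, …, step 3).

  start: (λ.(λ.0) (λ.λ.(λ.λ.λ.1) (λ.1))) (λ.λ.0)
  →1  (λ.0) (λ.λ.(λ.λ.λ.1) (λ.1))
  →2  λ.λ.(λ.λ.λ.1) (λ.1)
  →3  λ.λ.λ.λ.1

Answer: after 3 steps: λ.λ.λ.λ.1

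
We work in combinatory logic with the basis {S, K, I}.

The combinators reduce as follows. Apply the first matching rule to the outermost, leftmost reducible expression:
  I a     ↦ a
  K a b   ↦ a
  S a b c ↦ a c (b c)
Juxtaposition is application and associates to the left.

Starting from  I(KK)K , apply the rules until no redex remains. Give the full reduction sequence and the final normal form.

Answer: normal form = K  (in 2 steps)

Working:
  start: I(KK)K
  [1] KKK
  [2] K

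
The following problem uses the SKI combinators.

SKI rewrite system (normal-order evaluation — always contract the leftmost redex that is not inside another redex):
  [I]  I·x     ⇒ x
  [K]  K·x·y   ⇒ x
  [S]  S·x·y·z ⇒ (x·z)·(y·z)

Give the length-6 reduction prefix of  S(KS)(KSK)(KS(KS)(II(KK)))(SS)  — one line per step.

Answer: after 6 steps: S(S(S(KK)))(SS)

Working:
  start: S(KS)(KSK)(KS(KS)(II(KK)))(SS)
  [1] KS(KS(KS)(II(KK)))(KSK(KS(KS)(II(KK))))(SS)
  [2] S(KSK(KS(KS)(II(KK))))(SS)
  [3] S(S(KS(KS)(II(KK))))(SS)
  [4] S(S(S(II(KK))))(SS)
  [5] S(S(S(I(KK))))(SS)
  [6] S(S(S(KK)))(SS)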